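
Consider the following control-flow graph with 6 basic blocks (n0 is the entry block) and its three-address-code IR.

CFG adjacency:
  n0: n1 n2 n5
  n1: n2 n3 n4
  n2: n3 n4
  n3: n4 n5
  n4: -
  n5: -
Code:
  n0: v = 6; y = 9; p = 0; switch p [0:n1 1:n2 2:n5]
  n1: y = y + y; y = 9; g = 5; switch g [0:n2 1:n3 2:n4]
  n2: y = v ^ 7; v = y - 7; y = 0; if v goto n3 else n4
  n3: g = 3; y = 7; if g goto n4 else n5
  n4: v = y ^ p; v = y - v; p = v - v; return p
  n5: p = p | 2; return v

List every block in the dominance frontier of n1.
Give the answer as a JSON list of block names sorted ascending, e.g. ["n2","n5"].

idom tree: n1←n0 n2←n0 n3←n0 n4←n0 n5←n0
Dom∩ at merges:
  n2: preds {n0,n1}: {n0} ∩ {n0,n1} = {n0}; idom=n0
  n3: preds {n1,n2}: {n0,n1} ∩ {n0,n2} = {n0}; idom=n0
  n4: preds {n1,n2,n3}: {n0,n1} ∩ {n0,n2} ∩ {n0,n3} = {n0}; idom=n0
  n5: preds {n0,n3}: {n0} ∩ {n0,n3} = {n0}; idom=n0

Frontier:
  join n2 pred n0: · stop@n0
  join n2 pred n1: n1 stop@n0
  join n3 pred n1: n1 stop@n0
  join n3 pred n2: n2 stop@n0
  join n4 pred n1: n1 stop@n0
  join n4 pred n2: n2 stop@n0
  join n4 pred n3: n3 stop@n0
  join n5 pred n0: · stop@n0
  join n5 pred n3: n3 stop@n0
  n0 → ∅
  n1 → {n2,n3,n4}
  n2 → {n3,n4}
  n3 → {n4,n5}
  n4 → ∅
  n5 → ∅

DF(n1) = ["n2", "n3", "n4"]

Answer: ["n2", "n3", "n4"]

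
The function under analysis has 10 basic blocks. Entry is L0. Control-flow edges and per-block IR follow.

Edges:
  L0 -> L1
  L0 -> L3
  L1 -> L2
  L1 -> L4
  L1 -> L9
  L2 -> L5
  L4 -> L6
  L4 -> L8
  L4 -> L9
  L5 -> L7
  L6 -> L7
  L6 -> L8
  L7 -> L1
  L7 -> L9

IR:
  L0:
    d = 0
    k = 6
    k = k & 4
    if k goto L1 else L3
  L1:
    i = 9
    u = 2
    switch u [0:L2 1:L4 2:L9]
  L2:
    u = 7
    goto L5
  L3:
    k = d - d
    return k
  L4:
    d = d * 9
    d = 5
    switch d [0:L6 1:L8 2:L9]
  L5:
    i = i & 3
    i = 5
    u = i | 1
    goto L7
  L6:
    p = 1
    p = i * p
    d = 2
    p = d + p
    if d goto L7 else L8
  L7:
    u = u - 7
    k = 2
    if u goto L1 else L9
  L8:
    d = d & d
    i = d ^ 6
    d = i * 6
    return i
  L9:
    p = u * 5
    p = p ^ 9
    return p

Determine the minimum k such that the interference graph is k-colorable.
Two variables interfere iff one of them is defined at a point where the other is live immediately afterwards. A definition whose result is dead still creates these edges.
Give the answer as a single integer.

Block summaries:
  L0: {d,k} / ∅
  L1: {i,u} / ∅
  L2: {u} / ∅
  L3: {k} / {d}
  L4: {d} / {d}
  L5: {i,u} / {i}
  L6: {d,p} / {i}
  L7: {k,u} / {u}
  L8: {d,i} / {d}
  L9: {p} / {u}

Backward fixpoint:
  live L0: ∅→{d}
  live L1: {d}→{d,i,u}
  live L2: {d,i}→{d,i}
  live L3: {d}→∅
  live L4: {d,i,u}→{d,i,u}
  live L5: {d,i}→{d,u}
  live L6: {i,u}→{d,u}
  live L7: {d,u}→{d,u}
  live L8: {d}→∅
  live L9: {u}→∅

Interference:
  d: {i,k,p,u}
  i: {d,p,u}
  k: {d,u}
  p: {d,i,u}
  u: {d,i,k,p}

Colouring:
  clique {d,i,p,u} ⇒ need ≥ 4
  4-colouring: c0={d}  c1={u}  c2={i,k}  c3={p}
  χ = 4

Answer: 4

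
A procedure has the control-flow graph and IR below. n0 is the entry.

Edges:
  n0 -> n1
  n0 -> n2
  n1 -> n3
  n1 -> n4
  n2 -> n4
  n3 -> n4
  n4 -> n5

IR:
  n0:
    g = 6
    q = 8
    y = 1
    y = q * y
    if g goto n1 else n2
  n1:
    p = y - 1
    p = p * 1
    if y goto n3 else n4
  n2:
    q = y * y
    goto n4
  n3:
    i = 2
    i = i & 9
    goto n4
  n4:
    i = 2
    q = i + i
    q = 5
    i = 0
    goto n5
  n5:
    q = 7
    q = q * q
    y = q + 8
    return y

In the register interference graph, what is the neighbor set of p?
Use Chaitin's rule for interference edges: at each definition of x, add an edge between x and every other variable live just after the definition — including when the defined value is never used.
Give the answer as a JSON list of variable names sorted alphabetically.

Answer: ["y"]

Working:
Block summaries:
  n0: def={g,q,y} ue=∅
  n1: def={p} ue={y}
  n2: def={q} ue={y}
  n3: def={i} ue=∅
  n4: def={i,q} ue=∅
  n5: def={q,y} ue=∅

Backward fixpoint:
  live n0: ∅→{y}
  live n1: {y}→∅
  live n2: {y}→∅
  live n3: ∅→∅
  live n4: ∅→∅
  live n5: ∅→∅

Conflict graph:
  g↔{q,y}
  i↔∅
  p↔{y}
  q↔{g,y}
  y↔{g,p,q}

N(p) = ["y"]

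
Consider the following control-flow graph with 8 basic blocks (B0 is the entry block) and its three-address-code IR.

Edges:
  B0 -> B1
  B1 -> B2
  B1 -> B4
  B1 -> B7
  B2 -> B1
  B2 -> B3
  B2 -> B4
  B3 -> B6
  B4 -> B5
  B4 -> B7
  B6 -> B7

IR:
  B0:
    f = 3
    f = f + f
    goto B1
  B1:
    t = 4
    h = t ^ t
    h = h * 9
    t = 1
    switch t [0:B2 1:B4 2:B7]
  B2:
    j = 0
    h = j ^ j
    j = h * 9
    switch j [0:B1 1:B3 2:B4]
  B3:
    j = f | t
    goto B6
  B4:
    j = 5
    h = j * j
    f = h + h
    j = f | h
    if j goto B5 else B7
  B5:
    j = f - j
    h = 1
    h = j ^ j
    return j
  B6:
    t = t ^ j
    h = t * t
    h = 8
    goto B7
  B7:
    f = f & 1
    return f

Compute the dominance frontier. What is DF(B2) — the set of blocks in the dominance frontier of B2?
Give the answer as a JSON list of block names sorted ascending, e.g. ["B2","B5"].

idom tree: B1←B0 B2←B1 B3←B2 B4←B1 B5←B4 B6←B3 B7←B1
Join-block Dom:
  B1: preds {B0,B2}: {B0} ∩ {B0,B1,B2} = {B0}; idom=B0
  B4: preds {B1,B2}: {B0,B1} ∩ {B0,B1,B2} = {B0,B1}; idom=B1
  B7: preds {B1,B4,B6}: {B0,B1} ∩ {B0,B1,B4} ∩ {B0,B1,B2,B3,B6} = {B0,B1}; idom=B1

Frontier:
  B1←B0: walk · to B0
  B1←B2: walk B2→B1 to B0
  B4←B1: walk · to B1
  B4←B2: walk B2 to B1
  B7←B1: walk · to B1
  B7←B4: walk B4 to B1
  B7←B6: walk B6→B3→B2 to B1
  B0: DF=∅
  B1: DF={B1}
  B2: DF={B1,B4,B7}
  B3: DF={B7}
  B4: DF={B7}
  B5: DF=∅
  B6: DF={B7}
  B7: DF=∅

DF(B2) = ["B1", "B4", "B7"]

Answer: ["B1", "B4", "B7"]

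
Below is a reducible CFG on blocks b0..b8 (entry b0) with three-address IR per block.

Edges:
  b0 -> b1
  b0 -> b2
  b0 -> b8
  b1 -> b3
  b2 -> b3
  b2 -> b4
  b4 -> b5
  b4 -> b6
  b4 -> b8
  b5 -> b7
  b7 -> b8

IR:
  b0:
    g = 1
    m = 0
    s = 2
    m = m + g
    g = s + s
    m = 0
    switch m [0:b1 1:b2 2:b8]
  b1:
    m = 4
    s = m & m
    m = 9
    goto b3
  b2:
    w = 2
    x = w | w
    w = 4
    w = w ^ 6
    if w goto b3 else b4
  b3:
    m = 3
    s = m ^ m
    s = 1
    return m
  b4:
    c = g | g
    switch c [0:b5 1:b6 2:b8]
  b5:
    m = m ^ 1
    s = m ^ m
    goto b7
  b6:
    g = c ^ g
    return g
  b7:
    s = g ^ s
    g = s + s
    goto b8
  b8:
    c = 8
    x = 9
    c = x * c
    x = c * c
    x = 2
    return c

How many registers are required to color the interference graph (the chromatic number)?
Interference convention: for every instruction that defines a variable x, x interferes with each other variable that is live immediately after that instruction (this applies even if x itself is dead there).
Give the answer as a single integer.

def/use:
  b0: def={g,m,s} ue=∅
  b1: def={m,s} ue=∅
  b2: def={w,x} ue=∅
  b3: def={m,s} ue=∅
  b4: def={c} ue={g}
  b5: def={m,s} ue={m}
  b6: def={g} ue={c,g}
  b7: def={g,s} ue={g,s}
  b8: def={c,x} ue=∅

Live sets:
  live b0: ∅→{g,m}
  live b1: ∅→∅
  live b2: {g,m}→{g,m}
  live b3: ∅→∅
  live b4: {g,m}→{c,g,m}
  live b5: {g,m}→{g,s}
  live b6: {c,g}→∅
  live b7: {g,s}→∅
  live b8: ∅→∅

Conflict graph:
  c↔{g,m,x}
  g↔{c,m,s,w,x}
  m↔{c,g,s,w,x}
  s↔{g,m}
  w↔{g,m}
  x↔{c,g,m}

Chromatic number:
  {c,g,m,x} pairwise interfere (4-clique) ⇒ χ ≥ 4
  assign c→r2 g→r0 m→r1 s→r2 w→r2 x→r3 — no edge inside a register ⇒ χ ≤ 4
  χ = 4

Answer: 4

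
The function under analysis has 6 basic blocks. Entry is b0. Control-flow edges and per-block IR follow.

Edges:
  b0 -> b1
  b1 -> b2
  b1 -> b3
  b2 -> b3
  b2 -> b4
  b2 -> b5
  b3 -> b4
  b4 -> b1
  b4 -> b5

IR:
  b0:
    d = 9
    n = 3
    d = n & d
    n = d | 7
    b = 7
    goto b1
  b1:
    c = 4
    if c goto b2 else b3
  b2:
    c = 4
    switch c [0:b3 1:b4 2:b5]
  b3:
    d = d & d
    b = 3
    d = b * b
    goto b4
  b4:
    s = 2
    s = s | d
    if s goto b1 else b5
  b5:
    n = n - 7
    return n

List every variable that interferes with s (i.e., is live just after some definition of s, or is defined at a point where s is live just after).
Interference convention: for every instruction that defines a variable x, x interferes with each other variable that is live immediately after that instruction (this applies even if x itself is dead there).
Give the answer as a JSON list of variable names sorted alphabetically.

Answer: ["d", "n"]

Derivation:
def/use:
  b0 def {b,d,n} use ∅
  b1 def {c} use ∅
  b2 def {c} use ∅
  b3 def {b,d} use {d}
  b4 def {s} use {d}
  b5 def {n} use {n}

Liveness:
  b0: in=∅ out={d,n}
  b1: in={d,n} out={d,n}
  b2: in={d,n} out={d,n}
  b3: in={d,n} out={d,n}
  b4: in={d,n} out={d,n}
  b5: in={n} out=∅

Conflict graph:
  b: {d,n}
  c: {d,n}
  d: {b,c,n,s}
  n: {b,c,d,s}
  s: {d,n}

N(s) = ["d", "n"]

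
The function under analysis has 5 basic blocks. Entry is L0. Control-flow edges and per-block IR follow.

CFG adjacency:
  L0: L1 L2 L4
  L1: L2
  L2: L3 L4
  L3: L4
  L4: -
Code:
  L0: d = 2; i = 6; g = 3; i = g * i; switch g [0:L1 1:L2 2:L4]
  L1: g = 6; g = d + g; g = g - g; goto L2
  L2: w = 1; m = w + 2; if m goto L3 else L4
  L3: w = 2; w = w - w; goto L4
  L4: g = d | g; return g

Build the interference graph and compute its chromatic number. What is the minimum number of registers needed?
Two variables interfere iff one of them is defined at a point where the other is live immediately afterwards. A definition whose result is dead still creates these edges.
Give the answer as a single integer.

Block summaries:
  L0: def={d,g,i} ue=∅
  L1: def={g} ue={d}
  L2: def={m,w} ue=∅
  L3: def={w} ue=∅
  L4: def={g} ue={d,g}

Liveness:
  L0: in=∅ out={d,g}
  L1: in={d} out={d,g}
  L2: in={d,g} out={d,g}
  L3: in={d,g} out={d,g}
  L4: in={d,g} out=∅

Conflict graph:
  d: {g,i,m,w}
  g: {d,i,m,w}
  i: {d,g}
  m: {d,g}
  w: {d,g}

Registers:
  {d,g,i} pairwise interfere (3-clique) ⇒ χ ≥ 3
  3-colouring: r0={d}  r1={g}  r2={i,m,w}
  χ = 3

Answer: 3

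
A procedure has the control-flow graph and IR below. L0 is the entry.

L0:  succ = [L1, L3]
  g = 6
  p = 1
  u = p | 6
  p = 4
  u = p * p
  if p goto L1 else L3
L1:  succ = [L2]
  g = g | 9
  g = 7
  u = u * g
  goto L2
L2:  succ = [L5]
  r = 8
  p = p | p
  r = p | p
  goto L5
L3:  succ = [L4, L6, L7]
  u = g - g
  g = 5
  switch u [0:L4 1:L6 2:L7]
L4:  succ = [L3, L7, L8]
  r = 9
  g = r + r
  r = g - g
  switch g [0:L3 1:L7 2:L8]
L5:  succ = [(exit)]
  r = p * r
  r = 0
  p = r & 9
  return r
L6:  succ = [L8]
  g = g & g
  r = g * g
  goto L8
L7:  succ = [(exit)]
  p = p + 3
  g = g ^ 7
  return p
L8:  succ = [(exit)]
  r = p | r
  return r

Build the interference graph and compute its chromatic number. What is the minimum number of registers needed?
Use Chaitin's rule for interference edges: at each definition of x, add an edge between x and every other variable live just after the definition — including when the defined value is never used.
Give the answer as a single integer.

Block summaries:
  L0 def {g,p,u} use ∅
  L1 def {g,u} use {g,u}
  L2 def {p,r} use {p}
  L3 def {g,u} use {g}
  L4 def {g,r} use ∅
  L5 def {p,r} use {p,r}
  L6 def {g,r} use {g}
  L7 def {g,p} use {g,p}
  L8 def {r} use {p,r}

Live sets:
  L0: in=∅ out={g,p,u}
  L1: in={g,p,u} out={p}
  L2: in={p} out={p,r}
  L3: in={g,p} out={g,p}
  L4: in={p} out={g,p,r}
  L5: in={p,r} out=∅
  L6: in={g,p} out={p,r}
  L7: in={g,p} out=∅
  L8: in={p,r} out=∅

Interfere edges:
  g: {p,r,u}
  p: {g,r,u}
  r: {g,p}
  u: {g,p}

Chromatic number:
  lower bound: {g,p,r} mutually conflict ⇒ χ ≥ 3
  3-colouring: r0={g}  r1={p}  r2={r,u}
  χ = 3

Answer: 3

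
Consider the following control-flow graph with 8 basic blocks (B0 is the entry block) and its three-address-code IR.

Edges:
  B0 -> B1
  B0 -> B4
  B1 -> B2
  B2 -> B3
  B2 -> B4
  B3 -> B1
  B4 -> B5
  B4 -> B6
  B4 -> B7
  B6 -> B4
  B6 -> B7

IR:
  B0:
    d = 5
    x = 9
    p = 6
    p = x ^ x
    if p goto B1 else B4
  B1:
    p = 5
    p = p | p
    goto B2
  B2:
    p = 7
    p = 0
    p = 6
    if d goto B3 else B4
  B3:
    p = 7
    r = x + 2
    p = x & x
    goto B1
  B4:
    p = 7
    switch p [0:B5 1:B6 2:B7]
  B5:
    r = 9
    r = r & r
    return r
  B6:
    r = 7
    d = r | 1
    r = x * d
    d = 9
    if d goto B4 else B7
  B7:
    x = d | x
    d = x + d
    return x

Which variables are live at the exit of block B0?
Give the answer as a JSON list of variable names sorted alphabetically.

Block summaries:
  B0: def={d,p,x} ue=∅
  B1: def={p} ue=∅
  B2: def={p} ue={d}
  B3: def={p,r} ue={x}
  B4: def={p} ue=∅
  B5: def={r} ue=∅
  B6: def={d,r} ue={x}
  B7: def={d,x} ue={d,x}

Liveness:
  B0 li=∅ lo={d,x}
  B1 li={d,x} lo={d,x}
  B2 li={d,x} lo={d,x}
  B3 li={d,x} lo={d,x}
  B4 li={d,x} lo={d,x}
  B5 li=∅ lo=∅
  B6 li={x} lo={d,x}
  B7 li={d,x} lo=∅

live-out(B0) = ["d", "x"]

Answer: ["d", "x"]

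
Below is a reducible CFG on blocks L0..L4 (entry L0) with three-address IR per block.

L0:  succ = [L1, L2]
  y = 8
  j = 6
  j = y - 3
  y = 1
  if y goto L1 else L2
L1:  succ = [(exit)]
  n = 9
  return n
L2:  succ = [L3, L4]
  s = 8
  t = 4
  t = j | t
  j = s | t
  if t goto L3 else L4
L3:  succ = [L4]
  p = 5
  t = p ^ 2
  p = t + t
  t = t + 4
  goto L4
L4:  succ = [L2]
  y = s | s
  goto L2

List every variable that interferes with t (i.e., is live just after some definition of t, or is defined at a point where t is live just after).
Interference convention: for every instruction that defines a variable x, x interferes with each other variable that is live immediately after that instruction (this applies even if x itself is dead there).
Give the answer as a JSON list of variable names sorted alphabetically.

Block summaries:
  L0: {j,y} / ∅
  L1: {n} / ∅
  L2: {j,s,t} / {j}
  L3: {p,t} / ∅
  L4: {y} / {s}

Liveness:
  L0: in=∅ out={j}
  L1: in=∅ out=∅
  L2: in={j} out={j,s}
  L3: in={j,s} out={j,s}
  L4: in={j,s} out={j}

Interfere edges:
  j — {p,s,t,y}
  n — ∅
  p — {j,s,t}
  s — {j,p,t}
  t — {j,p,s}
  y — {j}

N(t) = ["j", "p", "s"]

Answer: ["j", "p", "s"]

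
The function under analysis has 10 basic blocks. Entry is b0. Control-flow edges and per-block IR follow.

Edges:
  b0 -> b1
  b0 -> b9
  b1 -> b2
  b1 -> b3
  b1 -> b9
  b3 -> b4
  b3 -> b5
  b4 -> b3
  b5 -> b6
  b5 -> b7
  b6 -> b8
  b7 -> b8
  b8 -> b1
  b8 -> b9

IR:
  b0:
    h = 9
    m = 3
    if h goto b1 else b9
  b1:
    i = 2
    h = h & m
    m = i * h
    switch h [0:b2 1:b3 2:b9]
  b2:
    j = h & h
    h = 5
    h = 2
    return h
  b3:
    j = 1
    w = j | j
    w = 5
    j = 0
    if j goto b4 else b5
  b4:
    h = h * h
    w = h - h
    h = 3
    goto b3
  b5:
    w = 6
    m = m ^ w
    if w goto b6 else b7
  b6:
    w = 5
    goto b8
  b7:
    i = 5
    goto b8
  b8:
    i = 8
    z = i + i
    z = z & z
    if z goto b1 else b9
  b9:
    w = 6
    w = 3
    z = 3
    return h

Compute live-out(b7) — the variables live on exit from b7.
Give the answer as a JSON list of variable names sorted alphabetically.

Answer: ["h", "m"]

Analysis:
Block summaries:
  b0: def={h,m} ue=∅
  b1: def={h,i,m} ue={h,m}
  b2: def={h,j} ue={h}
  b3: def={j,w} ue=∅
  b4: def={h,w} ue={h}
  b5: def={m,w} ue={m}
  b6: def={w} ue=∅
  b7: def={i} ue=∅
  b8: def={i,z} ue=∅
  b9: def={w,z} ue={h}

Live sets:
  b0: in=∅ out={h,m}
  b1: in={h,m} out={h,m}
  b2: in={h} out=∅
  b3: in={h,m} out={h,m}
  b4: in={h,m} out={h,m}
  b5: in={h,m} out={h,m}
  b6: in={h,m} out={h,m}
  b7: in={h,m} out={h,m}
  b8: in={h,m} out={h,m}
  b9: in={h} out=∅

live-out(b7) = ["h", "m"]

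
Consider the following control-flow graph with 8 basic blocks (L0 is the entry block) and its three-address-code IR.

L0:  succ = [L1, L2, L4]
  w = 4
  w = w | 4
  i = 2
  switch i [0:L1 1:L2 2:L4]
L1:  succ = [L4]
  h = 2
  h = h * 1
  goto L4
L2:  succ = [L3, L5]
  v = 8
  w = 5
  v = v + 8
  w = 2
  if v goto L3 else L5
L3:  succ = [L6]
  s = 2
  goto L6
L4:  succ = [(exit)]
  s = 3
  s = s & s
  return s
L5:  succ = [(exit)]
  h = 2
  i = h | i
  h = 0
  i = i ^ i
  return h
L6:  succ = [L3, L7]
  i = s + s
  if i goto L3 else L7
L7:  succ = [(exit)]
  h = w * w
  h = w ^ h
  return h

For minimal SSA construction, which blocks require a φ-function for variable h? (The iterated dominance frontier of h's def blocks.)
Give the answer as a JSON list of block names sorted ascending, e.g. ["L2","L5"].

idom tree: L1←L0 L2←L0 L3←L2 L4←L0 L5←L2 L6←L3 L7←L6
Join-block Dom:
  L3: preds {L2,L6}: {L0,L2} ∩ {L0,L2,L3,L6} = {L0,L2}; idom=L2
  L4: preds {L0,L1}: {L0} ∩ {L0,L1} = {L0}; idom=L0

DF walk-up:
  join L3 pred L2: · stop@L2
  join L3 pred L6: L6→L3 stop@L2
  join L4 pred L0: · stop@L0
  join L4 pred L1: L1 stop@L0
  L0: DF=∅
  L1: DF={L4}
  L2: DF=∅
  L3: DF={L3}
  L4: DF=∅
  L5: DF=∅
  L6: DF={L3}
  L7: DF=∅

φ for h: defs {L1,L5,L7}
  DF⁺ = {L4}

Answer: ["L4"]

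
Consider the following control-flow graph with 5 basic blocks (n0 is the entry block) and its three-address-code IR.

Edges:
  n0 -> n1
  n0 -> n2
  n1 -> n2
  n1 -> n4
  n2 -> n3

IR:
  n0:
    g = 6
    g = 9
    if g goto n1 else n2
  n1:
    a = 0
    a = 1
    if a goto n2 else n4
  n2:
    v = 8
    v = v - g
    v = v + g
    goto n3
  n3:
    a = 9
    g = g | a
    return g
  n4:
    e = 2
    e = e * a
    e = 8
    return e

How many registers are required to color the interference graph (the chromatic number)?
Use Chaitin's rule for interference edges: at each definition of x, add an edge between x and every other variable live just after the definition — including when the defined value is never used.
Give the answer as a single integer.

Per-block:
  n0: def={g} ue=∅
  n1: def={a} ue=∅
  n2: def={v} ue={g}
  n3: def={a,g} ue={g}
  n4: def={e} ue={a}

Backward fixpoint:
  n0 li=∅ lo={g}
  n1 li={g} lo={a,g}
  n2 li={g} lo={g}
  n3 li={g} lo=∅
  n4 li={a} lo=∅

Interfere edges:
  a — {e,g}
  e — {a}
  g — {a,v}
  v — {g}

Registers:
  {a,e} pairwise interfere (2-clique) ⇒ χ ≥ 2
  2-colouring: R0={a,v}  R1={e,g}
  χ = 2

Answer: 2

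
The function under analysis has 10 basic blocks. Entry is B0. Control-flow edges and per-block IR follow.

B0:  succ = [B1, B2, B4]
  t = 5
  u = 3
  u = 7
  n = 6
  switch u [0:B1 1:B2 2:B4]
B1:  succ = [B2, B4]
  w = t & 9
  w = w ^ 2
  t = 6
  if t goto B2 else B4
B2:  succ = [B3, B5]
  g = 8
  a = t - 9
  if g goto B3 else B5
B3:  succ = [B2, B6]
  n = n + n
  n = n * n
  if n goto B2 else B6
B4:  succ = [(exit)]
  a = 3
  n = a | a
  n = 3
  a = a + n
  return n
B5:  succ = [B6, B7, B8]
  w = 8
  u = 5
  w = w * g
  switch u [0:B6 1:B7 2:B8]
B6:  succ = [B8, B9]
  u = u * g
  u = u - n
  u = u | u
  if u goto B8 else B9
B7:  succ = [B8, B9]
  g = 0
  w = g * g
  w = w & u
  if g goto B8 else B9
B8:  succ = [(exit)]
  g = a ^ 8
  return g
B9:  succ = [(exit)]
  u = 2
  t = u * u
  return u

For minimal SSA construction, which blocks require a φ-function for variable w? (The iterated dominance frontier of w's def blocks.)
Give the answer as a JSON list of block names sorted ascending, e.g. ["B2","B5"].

Answer: ["B2", "B4", "B6", "B8", "B9"]

Analysis:
idom tree: B1←B0 B2←B0 B3←B2 B4←B0 B5←B2 B6←B2 B7←B5 B8←B2 B9←B2
Dom at joins:
  B2: preds {B0,B1,B3}: {B0} ∩ {B0,B1} ∩ {B0,B2,B3} = {B0}; idom=B0
  B4: preds {B0,B1}: {B0} ∩ {B0,B1} = {B0}; idom=B0
  B6: preds {B3,B5}: {B0,B2,B3} ∩ {B0,B2,B5} = {B0,B2}; idom=B2
  B8: preds {B5,B6,B7}: {B0,B2,B5} ∩ {B0,B2,B6} ∩ {B0,B2,B5,B7} = {B0,B2}; idom=B2
  B9: preds {B6,B7}: {B0,B2,B6} ∩ {B0,B2,B5,B7} = {B0,B2}; idom=B2

Frontier:
  join B2 pred B0: · stop@B0
  join B2 pred B1: B1 stop@B0
  join B2 pred B3: B3→B2 stop@B0
  join B4 pred B0: · stop@B0
  join B4 pred B1: B1 stop@B0
  join B6 pred B3: B3 stop@B2
  join B6 pred B5: B5 stop@B2
  join B8 pred B5: B5 stop@B2
  join B8 pred B6: B6 stop@B2
  join B8 pred B7: B7→B5 stop@B2
  join B9 pred B6: B6 stop@B2
  join B9 pred B7: B7→B5 stop@B2
  B0: DF=∅
  B1: DF={B2,B4}
  B2: DF={B2}
  B3: DF={B2,B6}
  B4: DF=∅
  B5: DF={B6,B8,B9}
  B6: DF={B8,B9}
  B7: DF={B8,B9}
  B8: DF=∅
  B9: DF=∅

φ for w: defs {B1,B5,B7}
  DF⁺ = {B2,B4,B6,B8,B9}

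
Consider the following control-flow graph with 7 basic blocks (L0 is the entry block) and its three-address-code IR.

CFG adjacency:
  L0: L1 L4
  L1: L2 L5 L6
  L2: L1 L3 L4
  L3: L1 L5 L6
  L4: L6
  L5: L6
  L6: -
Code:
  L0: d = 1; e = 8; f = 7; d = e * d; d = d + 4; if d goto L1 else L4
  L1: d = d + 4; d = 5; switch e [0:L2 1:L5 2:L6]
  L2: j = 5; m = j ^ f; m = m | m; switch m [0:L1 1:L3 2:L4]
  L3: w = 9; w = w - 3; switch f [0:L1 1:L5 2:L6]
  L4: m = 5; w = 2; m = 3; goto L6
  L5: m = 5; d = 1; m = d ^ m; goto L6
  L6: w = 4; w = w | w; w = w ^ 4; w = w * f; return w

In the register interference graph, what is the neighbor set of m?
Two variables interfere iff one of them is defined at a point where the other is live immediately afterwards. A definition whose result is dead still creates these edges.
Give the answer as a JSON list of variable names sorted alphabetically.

def/use:
  L0: {d,e,f} / ∅
  L1: {d} / {d,e}
  L2: {j,m} / {f}
  L3: {w} / {f}
  L4: {m,w} / ∅
  L5: {d,m} / ∅
  L6: {w} / {f}

Live sets:
  L0: in=∅ out={d,e,f}
  L1: in={d,e,f} out={d,e,f}
  L2: in={d,e,f} out={d,e,f}
  L3: in={d,e,f} out={d,e,f}
  L4: in={f} out={f}
  L5: in={f} out={f}
  L6: in={f} out=∅

Interfere edges:
  d: {e,f,j,m,w}
  e: {d,f,j,m,w}
  f: {d,e,j,m,w}
  j: {d,e,f}
  m: {d,e,f}
  w: {d,e,f}

N(m) = ["d", "e", "f"]

Answer: ["d", "e", "f"]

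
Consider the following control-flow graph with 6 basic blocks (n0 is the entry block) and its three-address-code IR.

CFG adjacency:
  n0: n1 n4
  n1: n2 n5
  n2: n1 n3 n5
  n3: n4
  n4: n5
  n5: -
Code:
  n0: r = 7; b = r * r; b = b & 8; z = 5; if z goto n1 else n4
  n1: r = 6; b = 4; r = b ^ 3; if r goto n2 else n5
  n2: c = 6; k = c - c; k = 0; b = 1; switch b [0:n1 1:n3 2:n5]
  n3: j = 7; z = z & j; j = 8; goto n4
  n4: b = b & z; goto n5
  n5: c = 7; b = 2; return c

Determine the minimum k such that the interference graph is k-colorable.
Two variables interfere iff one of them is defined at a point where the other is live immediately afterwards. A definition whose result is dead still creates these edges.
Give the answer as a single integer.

Answer: 3

Derivation:
Per-block:
  n0: def={b,r,z} ue=∅
  n1: def={b,r} ue=∅
  n2: def={b,c,k} ue=∅
  n3: def={j,z} ue={z}
  n4: def={b} ue={b,z}
  n5: def={b,c} ue=∅

Backward fixpoint:
  n0: in=∅ out={b,z}
  n1: in={z} out={z}
  n2: in={z} out={b,z}
  n3: in={b,z} out={b,z}
  n4: in={b,z} out=∅
  n5: in=∅ out=∅

Conflict graph:
  b — {c,j,z}
  c — {b,z}
  j — {b,z}
  k — {z}
  r — {z}
  z — {b,c,j,k,r}

Chromatic number:
  {b,c,z} pairwise interfere (3-clique) ⇒ χ ≥ 3
  3-colouring: c0={z}  c1={b,k,r}  c2={c,j}
  χ = 3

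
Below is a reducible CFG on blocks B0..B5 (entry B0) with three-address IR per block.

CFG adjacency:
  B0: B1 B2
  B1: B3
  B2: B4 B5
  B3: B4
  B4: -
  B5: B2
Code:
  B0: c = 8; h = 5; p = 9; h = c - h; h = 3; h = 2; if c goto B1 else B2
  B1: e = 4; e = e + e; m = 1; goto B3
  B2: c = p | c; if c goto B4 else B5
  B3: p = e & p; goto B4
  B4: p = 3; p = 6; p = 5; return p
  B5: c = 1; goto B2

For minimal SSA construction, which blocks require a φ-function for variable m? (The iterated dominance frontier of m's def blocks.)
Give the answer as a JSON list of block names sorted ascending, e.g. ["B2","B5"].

idom tree: B1←B0 B2←B0 B3←B1 B4←B0 B5←B2
Join-block Dom:
  B2: preds {B0,B5}: {B0} ∩ {B0,B2,B5} = {B0}; idom=B0
  B4: preds {B2,B3}: {B0,B2} ∩ {B0,B1,B3} = {B0}; idom=B0

DF walk-up:
  join B2 pred B0: · stop@B0
  join B2 pred B5: B5→B2 stop@B0
  join B4 pred B2: B2 stop@B0
  join B4 pred B3: B3→B1 stop@B0
  B0: DF=∅
  B1: DF={B4}
  B2: DF={B2,B4}
  B3: DF={B4}
  B4: DF=∅
  B5: DF={B2}

φ for m: defs {B1}
  DF⁺ = {B4}

Answer: ["B4"]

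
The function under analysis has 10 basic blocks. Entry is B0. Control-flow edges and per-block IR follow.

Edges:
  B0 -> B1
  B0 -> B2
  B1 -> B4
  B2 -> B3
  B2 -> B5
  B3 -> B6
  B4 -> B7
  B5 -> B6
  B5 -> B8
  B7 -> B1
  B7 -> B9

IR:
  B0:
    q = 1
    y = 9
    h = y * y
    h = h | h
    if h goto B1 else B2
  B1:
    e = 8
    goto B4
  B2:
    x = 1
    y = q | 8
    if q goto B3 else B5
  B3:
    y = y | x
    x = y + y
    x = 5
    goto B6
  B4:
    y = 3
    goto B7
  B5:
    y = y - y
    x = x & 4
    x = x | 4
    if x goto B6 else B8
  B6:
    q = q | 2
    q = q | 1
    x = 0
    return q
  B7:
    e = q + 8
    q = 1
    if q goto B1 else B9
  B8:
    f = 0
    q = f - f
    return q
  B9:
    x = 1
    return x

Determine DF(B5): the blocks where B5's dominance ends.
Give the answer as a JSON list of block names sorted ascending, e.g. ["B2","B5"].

Answer: ["B6"]

Derivation:
idom tree: B1←B0 B2←B0 B3←B2 B4←B1 B5←B2 B6←B2 B7←B4 B8←B5 B9←B7
Join-block Dom:
  B1: preds {B0,B7}: {B0} ∩ {B0,B1,B4,B7} = {B0}; idom=B0
  B6: preds {B3,B5}: {B0,B2,B3} ∩ {B0,B2,B5} = {B0,B2}; idom=B2

DF walk-up:
  join B1 pred B0: · stop@B0
  join B1 pred B7: B7→B4→B1 stop@B0
  join B6 pred B3: B3 stop@B2
  join B6 pred B5: B5 stop@B2
  DF(B0)=∅
  DF(B1)={B1}
  DF(B2)=∅
  DF(B3)={B6}
  DF(B4)={B1}
  DF(B5)={B6}
  DF(B6)=∅
  DF(B7)={B1}
  DF(B8)=∅
  DF(B9)=∅

DF(B5) = ["B6"]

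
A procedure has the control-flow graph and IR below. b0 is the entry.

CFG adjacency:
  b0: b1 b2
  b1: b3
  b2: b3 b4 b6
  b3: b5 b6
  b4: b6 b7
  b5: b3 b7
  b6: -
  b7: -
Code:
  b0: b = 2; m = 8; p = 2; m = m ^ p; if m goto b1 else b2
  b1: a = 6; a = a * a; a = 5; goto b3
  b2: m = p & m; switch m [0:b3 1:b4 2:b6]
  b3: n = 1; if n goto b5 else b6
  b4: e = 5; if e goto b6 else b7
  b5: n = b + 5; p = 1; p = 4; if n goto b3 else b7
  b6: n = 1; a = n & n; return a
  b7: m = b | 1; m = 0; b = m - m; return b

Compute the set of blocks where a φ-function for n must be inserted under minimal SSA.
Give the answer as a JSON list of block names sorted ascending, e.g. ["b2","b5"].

idom tree: b1←b0 b2←b0 b3←b0 b4←b2 b5←b3 b6←b0 b7←b0
Dom∩ at merges:
  b3: preds {b1,b2,b5}: {b0,b1} ∩ {b0,b2} ∩ {b0,b3,b5} = {b0}; idom=b0
  b6: preds {b2,b3,b4}: {b0,b2} ∩ {b0,b3} ∩ {b0,b2,b4} = {b0}; idom=b0
  b7: preds {b4,b5}: {b0,b2,b4} ∩ {b0,b3,b5} = {b0}; idom=b0

DF walk-up:
  join b3 pred b1: b1 stop@b0
  join b3 pred b2: b2 stop@b0
  join b3 pred b5: b5→b3 stop@b0
  join b6 pred b2: b2 stop@b0
  join b6 pred b3: b3 stop@b0
  join b6 pred b4: b4→b2 stop@b0
  join b7 pred b4: b4→b2 stop@b0
  join b7 pred b5: b5→b3 stop@b0
  b0 → ∅
  b1 → {b3}
  b2 → {b3,b6,b7}
  b3 → {b3,b6,b7}
  b4 → {b6,b7}
  b5 → {b3,b7}
  b6 → ∅
  b7 → ∅

φ for n: defs {b3,b5,b6}
  DF⁺ = {b3,b6,b7}

Answer: ["b3", "b6", "b7"]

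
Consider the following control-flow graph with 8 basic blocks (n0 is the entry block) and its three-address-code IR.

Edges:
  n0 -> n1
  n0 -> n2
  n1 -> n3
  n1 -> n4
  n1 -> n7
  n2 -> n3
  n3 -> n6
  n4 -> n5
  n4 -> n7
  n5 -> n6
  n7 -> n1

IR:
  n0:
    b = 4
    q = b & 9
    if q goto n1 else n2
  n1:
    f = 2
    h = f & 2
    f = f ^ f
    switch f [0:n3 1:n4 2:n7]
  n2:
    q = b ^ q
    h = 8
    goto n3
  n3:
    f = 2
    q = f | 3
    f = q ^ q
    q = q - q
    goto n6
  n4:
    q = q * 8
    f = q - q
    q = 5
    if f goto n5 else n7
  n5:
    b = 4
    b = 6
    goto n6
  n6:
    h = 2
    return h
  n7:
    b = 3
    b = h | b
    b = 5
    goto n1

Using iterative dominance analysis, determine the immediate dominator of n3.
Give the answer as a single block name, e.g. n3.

idom tree: n1←n0 n2←n0 n3←n0 n4←n1 n5←n4 n6←n0 n7←n1
Dom at joins:
  n1: preds {n0,n7}: {n0} ∩ {n0,n1,n7} = {n0}; idom=n0
  n3: preds {n1,n2}: {n0,n1} ∩ {n0,n2} = {n0}; idom=n0
  n6: preds {n3,n5}: {n0,n3} ∩ {n0,n1,n4,n5} = {n0}; idom=n0
  n7: preds {n1,n4}: {n0,n1} ∩ {n0,n1,n4} = {n0,n1}; idom=n1

idom(n3) = n0

Answer: n0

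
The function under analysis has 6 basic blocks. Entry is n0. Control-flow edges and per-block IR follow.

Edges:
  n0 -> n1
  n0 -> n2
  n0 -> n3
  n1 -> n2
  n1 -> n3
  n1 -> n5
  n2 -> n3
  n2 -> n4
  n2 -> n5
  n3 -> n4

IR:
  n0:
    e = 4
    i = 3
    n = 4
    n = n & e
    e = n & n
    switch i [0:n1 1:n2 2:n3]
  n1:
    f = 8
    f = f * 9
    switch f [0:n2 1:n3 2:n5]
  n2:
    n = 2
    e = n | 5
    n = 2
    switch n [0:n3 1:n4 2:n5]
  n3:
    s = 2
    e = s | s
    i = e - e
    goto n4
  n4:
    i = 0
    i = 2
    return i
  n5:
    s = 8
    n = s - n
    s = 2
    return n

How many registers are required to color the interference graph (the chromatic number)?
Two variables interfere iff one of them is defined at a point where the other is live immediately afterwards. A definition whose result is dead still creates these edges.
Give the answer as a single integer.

Answer: 3

Analysis:
Per-block:
  n0 def {e,i,n} use ∅
  n1 def {f} use ∅
  n2 def {e,n} use ∅
  n3 def {e,i,s} use ∅
  n4 def {i} use ∅
  n5 def {n,s} use {n}

Liveness:
  live n0: ∅→{n}
  live n1: {n}→{n}
  live n2: ∅→{n}
  live n3: ∅→∅
  live n4: ∅→∅
  live n5: {n}→∅

Interfere edges:
  e↔{i,n}
  f↔{n}
  i↔{e,n}
  n↔{e,f,i,s}
  s↔{n}

Registers:
  clique {e,i,n} ⇒ need ≥ 3
  3-colouring: r0={n}  r1={e,f,s}  r2={i}
  χ = 3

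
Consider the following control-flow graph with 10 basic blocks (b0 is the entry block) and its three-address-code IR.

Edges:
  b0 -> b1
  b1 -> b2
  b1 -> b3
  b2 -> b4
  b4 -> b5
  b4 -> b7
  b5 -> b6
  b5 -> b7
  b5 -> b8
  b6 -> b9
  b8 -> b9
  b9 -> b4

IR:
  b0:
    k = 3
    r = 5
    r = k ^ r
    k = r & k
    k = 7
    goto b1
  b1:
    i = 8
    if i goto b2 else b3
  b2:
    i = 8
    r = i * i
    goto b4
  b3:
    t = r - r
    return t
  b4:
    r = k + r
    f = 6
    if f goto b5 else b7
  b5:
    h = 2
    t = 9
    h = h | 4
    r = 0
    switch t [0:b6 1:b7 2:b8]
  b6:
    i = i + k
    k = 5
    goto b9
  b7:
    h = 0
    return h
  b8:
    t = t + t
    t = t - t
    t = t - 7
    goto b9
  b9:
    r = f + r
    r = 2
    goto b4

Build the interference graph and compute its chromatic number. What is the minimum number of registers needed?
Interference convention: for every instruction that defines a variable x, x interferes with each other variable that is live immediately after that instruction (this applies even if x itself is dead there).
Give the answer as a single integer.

Per-block:
  b0: def={k,r} ue=∅
  b1: def={i} ue=∅
  b2: def={i,r} ue=∅
  b3: def={t} ue={r}
  b4: def={f,r} ue={k,r}
  b5: def={h,r,t} ue=∅
  b6: def={i,k} ue={i,k}
  b7: def={h} ue=∅
  b8: def={t} ue={t}
  b9: def={r} ue={f,r}

Liveness:
  b0 li=∅ lo={k,r}
  b1 li={k,r} lo={k,r}
  b2 li={k} lo={i,k,r}
  b3 li={r} lo=∅
  b4 li={i,k,r} lo={f,i,k}
  b5 li={f,i,k} lo={f,i,k,r,t}
  b6 li={f,i,k,r} lo={f,i,k,r}
  b7 li=∅ lo=∅
  b8 li={f,i,k,r,t} lo={f,i,k,r}
  b9 li={f,i,k,r} lo={i,k,r}

Interference:
  f↔{h,i,k,r,t}
  h↔{f,i,k,t}
  i↔{f,h,k,r,t}
  k↔{f,h,i,r,t}
  r↔{f,i,k,t}
  t↔{f,h,i,k,r}

Chromatic number:
  clique {f,h,i,k,t} ⇒ need ≥ 5
  5-colouring: r0={f}  r1={i}  r2={k}  r3={t}  r4={h,r}
  χ = 5

Answer: 5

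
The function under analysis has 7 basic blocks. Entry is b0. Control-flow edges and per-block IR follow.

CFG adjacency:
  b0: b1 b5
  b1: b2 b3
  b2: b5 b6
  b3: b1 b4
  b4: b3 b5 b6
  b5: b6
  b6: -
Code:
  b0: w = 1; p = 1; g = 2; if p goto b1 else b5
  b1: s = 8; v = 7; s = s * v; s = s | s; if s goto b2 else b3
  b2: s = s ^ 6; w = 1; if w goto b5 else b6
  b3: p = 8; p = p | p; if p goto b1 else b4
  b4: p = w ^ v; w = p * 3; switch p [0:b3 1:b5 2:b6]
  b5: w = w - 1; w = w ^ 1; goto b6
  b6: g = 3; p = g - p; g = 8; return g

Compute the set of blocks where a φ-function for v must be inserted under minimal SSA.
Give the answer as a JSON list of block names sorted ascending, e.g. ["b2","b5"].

Answer: ["b1", "b5", "b6"]

Working:
idom tree: b1←b0 b2←b1 b3←b1 b4←b3 b5←b0 b6←b0
Dom∩ at merges:
  b1: preds {b0,b3}: {b0} ∩ {b0,b1,b3} = {b0}; idom=b0
  b3: preds {b1,b4}: {b0,b1} ∩ {b0,b1,b3,b4} = {b0,b1}; idom=b1
  b5: preds {b0,b2,b4}: {b0} ∩ {b0,b1,b2} ∩ {b0,b1,b3,b4} = {b0}; idom=b0
  b6: preds {b2,b4,b5}: {b0,b1,b2} ∩ {b0,b1,b3,b4} ∩ {b0,b5} = {b0}; idom=b0

Frontier:
  join b1 pred b0: · stop@b0
  join b1 pred b3: b3→b1 stop@b0
  join b3 pred b1: · stop@b1
  join b3 pred b4: b4→b3 stop@b1
  join b5 pred b0: · stop@b0
  join b5 pred b2: b2→b1 stop@b0
  join b5 pred b4: b4→b3→b1 stop@b0
  join b6 pred b2: b2→b1 stop@b0
  join b6 pred b4: b4→b3→b1 stop@b0
  join b6 pred b5: b5 stop@b0
  DF(b0)=∅
  DF(b1)={b1,b5,b6}
  DF(b2)={b5,b6}
  DF(b3)={b1,b3,b5,b6}
  DF(b4)={b3,b5,b6}
  DF(b5)={b6}
  DF(b6)=∅

φ for v: defs {b1}
  DF⁺ = {b1,b5,b6}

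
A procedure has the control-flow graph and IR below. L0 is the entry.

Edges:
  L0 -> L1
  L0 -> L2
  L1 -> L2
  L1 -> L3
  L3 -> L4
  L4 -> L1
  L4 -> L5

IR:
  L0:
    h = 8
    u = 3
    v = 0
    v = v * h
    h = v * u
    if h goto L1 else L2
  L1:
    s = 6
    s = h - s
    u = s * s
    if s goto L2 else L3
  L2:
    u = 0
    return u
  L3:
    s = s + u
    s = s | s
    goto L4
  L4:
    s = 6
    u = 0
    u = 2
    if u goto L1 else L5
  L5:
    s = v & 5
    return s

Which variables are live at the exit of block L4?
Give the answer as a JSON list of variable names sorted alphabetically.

Answer: ["h", "v"]

Derivation:
Block summaries:
  L0: {h,u,v} / ∅
  L1: {s,u} / {h}
  L2: {u} / ∅
  L3: {s} / {s,u}
  L4: {s,u} / ∅
  L5: {s} / {v}

Live sets:
  live L0: ∅→{h,v}
  live L1: {h,v}→{h,s,u,v}
  live L2: ∅→∅
  live L3: {h,s,u,v}→{h,v}
  live L4: {h,v}→{h,v}
  live L5: {v}→∅

live-out(L4) = ["h", "v"]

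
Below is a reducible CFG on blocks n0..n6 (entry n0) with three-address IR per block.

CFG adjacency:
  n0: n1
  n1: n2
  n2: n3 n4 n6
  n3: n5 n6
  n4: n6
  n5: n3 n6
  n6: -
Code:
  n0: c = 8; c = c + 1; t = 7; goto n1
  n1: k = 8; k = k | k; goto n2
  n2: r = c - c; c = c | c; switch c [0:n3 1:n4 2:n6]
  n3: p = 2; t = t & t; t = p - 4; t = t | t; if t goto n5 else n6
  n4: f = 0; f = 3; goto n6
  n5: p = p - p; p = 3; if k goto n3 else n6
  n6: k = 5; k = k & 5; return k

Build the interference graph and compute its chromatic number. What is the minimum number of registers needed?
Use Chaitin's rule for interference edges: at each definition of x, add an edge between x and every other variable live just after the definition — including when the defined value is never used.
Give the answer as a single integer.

Answer: 4

Analysis:
Per-block:
  n0: {c,t} / ∅
  n1: {k} / ∅
  n2: {c,r} / {c}
  n3: {p,t} / {t}
  n4: {f} / ∅
  n5: {p} / {k,p}
  n6: {k} / ∅

Live sets:
  n0: in=∅ out={c,t}
  n1: in={c,t} out={c,k,t}
  n2: in={c,k,t} out={k,t}
  n3: in={k,t} out={k,p,t}
  n4: in=∅ out=∅
  n5: in={k,p,t} out={k,t}
  n6: in=∅ out=∅

Interfere edges:
  c: {k,r,t}
  f: ∅
  k: {c,p,r,t}
  p: {k,t}
  r: {c,k,t}
  t: {c,k,p,r}

Colouring:
  {c,k,r,t} pairwise interfere (4-clique) ⇒ χ ≥ 4
  4-colouring: r0={f,k}  r1={t}  r2={c,p}  r3={r}
  χ = 4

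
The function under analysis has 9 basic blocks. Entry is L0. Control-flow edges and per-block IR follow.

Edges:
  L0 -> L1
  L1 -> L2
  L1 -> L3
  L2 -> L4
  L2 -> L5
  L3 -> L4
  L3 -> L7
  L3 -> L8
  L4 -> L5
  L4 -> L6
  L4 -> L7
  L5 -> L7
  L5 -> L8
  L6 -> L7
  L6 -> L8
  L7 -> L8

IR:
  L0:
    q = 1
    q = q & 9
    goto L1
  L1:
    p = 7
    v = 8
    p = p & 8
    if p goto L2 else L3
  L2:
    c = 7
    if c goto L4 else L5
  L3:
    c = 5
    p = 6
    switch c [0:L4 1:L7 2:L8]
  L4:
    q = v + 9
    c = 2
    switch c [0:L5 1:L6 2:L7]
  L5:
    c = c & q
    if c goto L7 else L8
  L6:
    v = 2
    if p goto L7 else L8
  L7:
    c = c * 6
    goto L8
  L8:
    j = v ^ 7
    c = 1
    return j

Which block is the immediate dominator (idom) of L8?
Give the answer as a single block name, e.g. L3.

Answer: L1

Derivation:
idom tree: L1←L0 L2←L1 L3←L1 L4←L1 L5←L1 L6←L4 L7←L1 L8←L1
Join-block Dom:
  L4: preds {L2,L3}: {L0,L1,L2} ∩ {L0,L1,L3} = {L0,L1}; idom=L1
  L5: preds {L2,L4}: {L0,L1,L2} ∩ {L0,L1,L4} = {L0,L1}; idom=L1
  L7: preds {L3,L4,L5,L6}: {L0,L1,L3} ∩ {L0,L1,L4} ∩ {L0,L1,L5} ∩ {L0,L1,L4,L6} = {L0,L1}; idom=L1
  L8: preds {L3,L5,L6,L7}: {L0,L1,L3} ∩ {L0,L1,L5} ∩ {L0,L1,L4,L6} ∩ {L0,L1,L7} = {L0,L1}; idom=L1

idom(L8) = L1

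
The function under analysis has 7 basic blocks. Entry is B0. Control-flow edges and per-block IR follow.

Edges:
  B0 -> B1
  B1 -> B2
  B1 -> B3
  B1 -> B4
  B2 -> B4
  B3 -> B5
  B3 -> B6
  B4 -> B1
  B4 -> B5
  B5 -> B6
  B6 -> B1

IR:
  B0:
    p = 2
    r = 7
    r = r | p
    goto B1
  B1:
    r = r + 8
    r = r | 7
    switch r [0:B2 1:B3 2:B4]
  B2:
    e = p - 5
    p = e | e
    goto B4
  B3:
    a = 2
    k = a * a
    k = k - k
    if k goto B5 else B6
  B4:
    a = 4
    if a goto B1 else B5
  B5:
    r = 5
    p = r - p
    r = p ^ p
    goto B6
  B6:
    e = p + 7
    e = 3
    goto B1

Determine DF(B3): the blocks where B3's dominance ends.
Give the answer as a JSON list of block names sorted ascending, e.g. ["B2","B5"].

Answer: ["B5", "B6"]

Derivation:
idom tree: B1←B0 B2←B1 B3←B1 B4←B1 B5←B1 B6←B1
Join-block Dom:
  B1: preds {B0,B4,B6}: {B0} ∩ {B0,B1,B4} ∩ {B0,B1,B6} = {B0}; idom=B0
  B4: preds {B1,B2}: {B0,B1} ∩ {B0,B1,B2} = {B0,B1}; idom=B1
  B5: preds {B3,B4}: {B0,B1,B3} ∩ {B0,B1,B4} = {B0,B1}; idom=B1
  B6: preds {B3,B5}: {B0,B1,B3} ∩ {B0,B1,B5} = {B0,B1}; idom=B1

Frontier:
  join B1 pred B0: · stop@B0
  join B1 pred B4: B4→B1 stop@B0
  join B1 pred B6: B6→B1 stop@B0
  join B4 pred B1: · stop@B1
  join B4 pred B2: B2 stop@B1
  join B5 pred B3: B3 stop@B1
  join B5 pred B4: B4 stop@B1
  join B6 pred B3: B3 stop@B1
  join B6 pred B5: B5 stop@B1
  B0 → ∅
  B1 → {B1}
  B2 → {B4}
  B3 → {B5,B6}
  B4 → {B1,B5}
  B5 → {B6}
  B6 → {B1}

DF(B3) = ["B5", "B6"]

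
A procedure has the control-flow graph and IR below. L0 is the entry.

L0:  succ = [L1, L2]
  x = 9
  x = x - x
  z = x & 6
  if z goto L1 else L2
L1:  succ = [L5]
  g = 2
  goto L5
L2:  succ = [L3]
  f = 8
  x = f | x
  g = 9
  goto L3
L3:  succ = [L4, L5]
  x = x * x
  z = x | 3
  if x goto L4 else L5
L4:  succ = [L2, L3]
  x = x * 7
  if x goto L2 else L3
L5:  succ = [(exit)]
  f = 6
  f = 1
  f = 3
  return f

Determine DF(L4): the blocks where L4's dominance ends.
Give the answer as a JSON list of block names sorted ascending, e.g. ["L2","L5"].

idom tree: L1←L0 L2←L0 L3←L2 L4←L3 L5←L0
Dom at joins:
  L2: preds {L0,L4}: {L0} ∩ {L0,L2,L3,L4} = {L0}; idom=L0
  L3: preds {L2,L4}: {L0,L2} ∩ {L0,L2,L3,L4} = {L0,L2}; idom=L2
  L5: preds {L1,L3}: {L0,L1} ∩ {L0,L2,L3} = {L0}; idom=L0

Frontier:
  join L2 pred L0: · stop@L0
  join L2 pred L4: L4→L3→L2 stop@L0
  join L3 pred L2: · stop@L2
  join L3 pred L4: L4→L3 stop@L2
  join L5 pred L1: L1 stop@L0
  join L5 pred L3: L3→L2 stop@L0
  L0: DF=∅
  L1: DF={L5}
  L2: DF={L2,L5}
  L3: DF={L2,L3,L5}
  L4: DF={L2,L3}
  L5: DF=∅

DF(L4) = ["L2", "L3"]

Answer: ["L2", "L3"]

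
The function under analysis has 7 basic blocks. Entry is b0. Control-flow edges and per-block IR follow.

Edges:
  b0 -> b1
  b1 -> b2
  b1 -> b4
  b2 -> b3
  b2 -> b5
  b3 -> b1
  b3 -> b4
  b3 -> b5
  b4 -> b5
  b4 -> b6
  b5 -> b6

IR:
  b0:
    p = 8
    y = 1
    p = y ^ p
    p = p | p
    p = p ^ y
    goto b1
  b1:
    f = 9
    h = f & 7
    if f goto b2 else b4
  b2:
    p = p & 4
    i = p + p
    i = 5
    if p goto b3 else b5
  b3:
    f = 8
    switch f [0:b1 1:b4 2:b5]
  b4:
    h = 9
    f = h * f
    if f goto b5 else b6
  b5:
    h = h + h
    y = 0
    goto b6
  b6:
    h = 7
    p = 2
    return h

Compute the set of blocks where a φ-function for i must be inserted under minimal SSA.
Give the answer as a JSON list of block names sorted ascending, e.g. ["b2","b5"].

Answer: ["b1", "b4", "b5", "b6"]

Working:
idom tree: b1←b0 b2←b1 b3←b2 b4←b1 b5←b1 b6←b1
Dom at joins:
  b1: preds {b0,b3}: {b0} ∩ {b0,b1,b2,b3} = {b0}; idom=b0
  b4: preds {b1,b3}: {b0,b1} ∩ {b0,b1,b2,b3} = {b0,b1}; idom=b1
  b5: preds {b2,b3,b4}: {b0,b1,b2} ∩ {b0,b1,b2,b3} ∩ {b0,b1,b4} = {b0,b1}; idom=b1
  b6: preds {b4,b5}: {b0,b1,b4} ∩ {b0,b1,b5} = {b0,b1}; idom=b1

DF walk-up:
  b1←b0: walk · to b0
  b1←b3: walk b3→b2→b1 to b0
  b4←b1: walk · to b1
  b4←b3: walk b3→b2 to b1
  b5←b2: walk b2 to b1
  b5←b3: walk b3→b2 to b1
  b5←b4: walk b4 to b1
  b6←b4: walk b4 to b1
  b6←b5: walk b5 to b1
  b0 → ∅
  b1 → {b1}
  b2 → {b1,b4,b5}
  b3 → {b1,b4,b5}
  b4 → {b5,b6}
  b5 → {b6}
  b6 → ∅

φ for i: defs {b2}
  DF⁺ = {b1,b4,b5,b6}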